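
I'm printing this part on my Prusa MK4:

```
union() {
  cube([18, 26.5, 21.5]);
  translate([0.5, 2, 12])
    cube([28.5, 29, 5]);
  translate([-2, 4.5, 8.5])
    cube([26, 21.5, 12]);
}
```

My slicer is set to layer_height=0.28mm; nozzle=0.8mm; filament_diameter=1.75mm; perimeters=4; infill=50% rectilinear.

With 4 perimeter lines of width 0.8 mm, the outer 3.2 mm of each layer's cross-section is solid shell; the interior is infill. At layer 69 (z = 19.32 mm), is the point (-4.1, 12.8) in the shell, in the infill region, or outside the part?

At z = 19.32 mm: the 18×26.5 cube contributes its full rectangle; the cube at (0.5, 2) is not intersected at this z (z outside [12, 17]); the 26×21.5 cube at (-2, 4.5) contributes its full rectangle; Combining (union): the regions partially overlap (shared area 387.00 mm²), so overlapping operands fuse into one piece — 1 connected region. Overall, the cross-section is a single solid region. The nearest boundary edge runs (-2.00, 4.50)→(-2.00, 26.00); distance from the point to it = 2.10 mm. The point is not inside any of the regions above, so it lies outside the cross-section (2.10 mm from the nearest boundary).

outside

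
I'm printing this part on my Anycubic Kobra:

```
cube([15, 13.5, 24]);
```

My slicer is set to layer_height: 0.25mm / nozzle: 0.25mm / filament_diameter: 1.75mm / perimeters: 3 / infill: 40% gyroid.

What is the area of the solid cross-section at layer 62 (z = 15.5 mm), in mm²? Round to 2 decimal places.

At z = 15.5 mm: the 15×13.5 cube contributes its full rectangle (area 202.50 mm²). Overall, the cross-section is a single solid region. Net area = 202.50 mm².

202.50 mm²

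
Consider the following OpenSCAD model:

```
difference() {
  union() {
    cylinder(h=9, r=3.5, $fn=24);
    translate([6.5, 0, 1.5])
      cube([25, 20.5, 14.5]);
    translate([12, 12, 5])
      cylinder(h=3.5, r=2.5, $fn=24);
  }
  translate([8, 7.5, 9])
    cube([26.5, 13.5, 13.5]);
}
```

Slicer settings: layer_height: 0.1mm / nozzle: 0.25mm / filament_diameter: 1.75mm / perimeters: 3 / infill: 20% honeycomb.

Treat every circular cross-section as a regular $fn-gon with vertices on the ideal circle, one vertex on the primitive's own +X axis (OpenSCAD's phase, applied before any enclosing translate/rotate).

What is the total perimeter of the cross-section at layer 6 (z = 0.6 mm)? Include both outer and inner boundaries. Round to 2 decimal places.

21.93 mm

At z = 0.6 mm: the cylinder: section is a regular 24-gon, circumradius r=3.5 (perimeter = 2·24·3.500·sin(180°/24) = 21.93 mm); the cube at (6.5, 0) is not intersected at this z (z outside [1.5, 16]); the cylinder at (12, 12) is absent (z outside [5, 8.5]); Merging all regions: only the r=3.5 cylinder is present, so the union is just that shape — boundary = 21.93 mm; the cube at (8, 7.5) does not reach this height (z outside [9, 22.5]); Taking the first minus the rest: none of the subtracted shapes is present at this height, so that combined region is unchanged — boundary = 21.93 mm. Overall, the cross-section is a single solid region. Total boundary length (outer) = 21.93 mm.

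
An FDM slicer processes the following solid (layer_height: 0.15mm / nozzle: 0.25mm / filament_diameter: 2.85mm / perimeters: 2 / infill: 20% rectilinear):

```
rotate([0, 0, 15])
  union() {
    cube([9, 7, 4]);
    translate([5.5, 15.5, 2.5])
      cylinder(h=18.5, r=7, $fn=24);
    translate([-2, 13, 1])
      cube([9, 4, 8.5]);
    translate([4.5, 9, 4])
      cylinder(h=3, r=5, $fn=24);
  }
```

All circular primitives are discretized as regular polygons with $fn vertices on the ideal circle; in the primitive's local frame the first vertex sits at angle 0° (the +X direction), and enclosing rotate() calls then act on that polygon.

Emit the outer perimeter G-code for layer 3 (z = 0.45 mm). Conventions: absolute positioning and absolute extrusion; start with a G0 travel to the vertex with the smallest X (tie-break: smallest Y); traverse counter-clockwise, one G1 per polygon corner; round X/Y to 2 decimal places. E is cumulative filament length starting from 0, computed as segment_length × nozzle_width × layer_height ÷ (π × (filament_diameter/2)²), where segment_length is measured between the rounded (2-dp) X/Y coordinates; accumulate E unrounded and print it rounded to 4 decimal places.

At z = 0.45 mm: the cube (footprint 9×7) is included at this height; the cylinder at (5.5, 15.5) is not intersected at this z (z outside [2.5, 21]); the cube at (-2, 13) is absent (z outside [1, 9.5]); the cylinder at (4.5, 9) is absent (z outside [4, 7]); Merging all regions: only the 9×7 cube is present, so the union is just that shape — 1 connected region; (whole slice rotated 15° about Z — lengths, areas and connectivity unchanged). The outline is a single polygon with 4 vertices. Extrusion per mm of travel: 0.25 × 0.15 / (π × 1.425²) = 0.005878. Accumulating E over each segment gives final E = 0.1880.

G0 X-1.81 Y6.76 Z0.45
G1 X0.00 Y0.00 E0.0411
G1 X8.69 Y2.33 E0.0940
G1 X6.88 Y9.09 E0.1352
G1 X-1.81 Y6.76 E0.1880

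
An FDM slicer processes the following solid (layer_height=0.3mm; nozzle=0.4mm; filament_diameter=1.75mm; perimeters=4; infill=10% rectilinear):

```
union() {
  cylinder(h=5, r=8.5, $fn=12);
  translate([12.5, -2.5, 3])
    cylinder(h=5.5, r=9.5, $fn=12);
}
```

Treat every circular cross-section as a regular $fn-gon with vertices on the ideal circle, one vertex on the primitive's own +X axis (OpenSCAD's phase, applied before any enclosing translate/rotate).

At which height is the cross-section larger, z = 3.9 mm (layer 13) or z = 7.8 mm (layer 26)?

Layer 13 (z = 3.9): the cylinder: section is a regular 12-gon, circumradius r=8.5 (area = (12/2)·8.500²·sin(360°/12) = 216.75 mm²); the r=9.5 cylinder at (12.5, -2.5) gives a regular 12-gon of circumradius 9.5 (constant along its height) (area = (12/2)·9.500²·sin(360°/12) = 270.75 mm²); Combining (union): the regions partially overlap — summed areas 487.50 mm² minus the doubly-counted overlap 40.20 mm² gives 447.30 mm² — area = 447.30 mm². So its area = 447.30 mm². Layer 26 (z = 7.8): the cylinder is absent (z outside [0, 5]); the r=9.5 cylinder at (12.5, -2.5) contributes a regular 12-gon of circumradius 9.5 (area = (12/2)·9.500²·sin(360°/12) = 270.75 mm²); Combining (union): only the r=9.5 cylinder at (12.5, -2.5) is present, so the union is just that shape — area = 270.75 mm². So its area = 270.75 mm². Layer 13 is larger (447.30 vs 270.75 mm²).

layer 13 (z = 3.9 mm)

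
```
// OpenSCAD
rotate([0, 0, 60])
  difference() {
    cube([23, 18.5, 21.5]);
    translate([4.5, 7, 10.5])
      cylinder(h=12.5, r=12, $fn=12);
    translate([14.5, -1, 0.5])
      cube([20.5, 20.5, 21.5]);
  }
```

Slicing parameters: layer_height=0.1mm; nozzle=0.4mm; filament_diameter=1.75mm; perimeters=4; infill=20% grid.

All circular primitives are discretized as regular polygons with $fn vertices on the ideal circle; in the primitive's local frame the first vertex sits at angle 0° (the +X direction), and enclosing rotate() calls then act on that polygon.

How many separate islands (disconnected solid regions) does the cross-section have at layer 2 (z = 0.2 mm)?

At z = 0.2 mm: the 23×18.5 cube contributes its full rectangle; the cylinder at (4.5, 7) does not reach this height (z outside [10.5, 23]); the cube at (14.5, -1) is absent (z outside [0.5, 22]); Subtracting the remaining from the first: none of the subtracted shapes is present at this height, so the 23×18.5 cube is unchanged — 1 connected region; (rotated 60° about Z; rotation is an isometry so areas/perimeters/island counts are preserved). Overall, the cross-section is a single solid region. Island count = 1.

1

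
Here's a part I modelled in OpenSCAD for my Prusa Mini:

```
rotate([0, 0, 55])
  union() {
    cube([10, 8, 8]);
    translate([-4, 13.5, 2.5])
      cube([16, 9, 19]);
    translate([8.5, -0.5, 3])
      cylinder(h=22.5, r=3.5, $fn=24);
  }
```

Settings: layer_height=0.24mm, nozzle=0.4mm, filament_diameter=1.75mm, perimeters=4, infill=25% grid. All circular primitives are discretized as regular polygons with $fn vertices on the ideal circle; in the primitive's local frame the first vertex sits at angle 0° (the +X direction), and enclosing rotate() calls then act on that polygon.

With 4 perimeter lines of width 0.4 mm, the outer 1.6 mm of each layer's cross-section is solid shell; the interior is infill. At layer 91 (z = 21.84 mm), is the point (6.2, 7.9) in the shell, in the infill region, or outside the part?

infill

At z = 21.84 mm: the cube does not reach this height (z outside [0, 8]); the cube at (-4, 13.5) is absent (z outside [2.5, 21.5]); the r=3.5 cylinder at (8.5, -0.5) gives a regular 24-gon of circumradius 3.5 (constant along its height); Taking the union: only the r=3.5 cylinder at (8.5, -0.5) is present, so the union is just that shape — 1 connected region; (rotated 55° about Z; rotation is an isometry so areas/perimeters/island counts are preserved). Overall, the cross-section is a single solid region. Undo the 55° rotation: the query point maps to (10.027, -0.547) in the un-rotated model frame. The nearest boundary edge runs (11.88, -1.41)→(12.00, -0.50); distance from the point to it = 1.95 mm. The point is inside the cross-section and 1.95 mm from the nearest boundary — more than the 1.6 mm shell width (4 × 0.4), so it's in the infill interior.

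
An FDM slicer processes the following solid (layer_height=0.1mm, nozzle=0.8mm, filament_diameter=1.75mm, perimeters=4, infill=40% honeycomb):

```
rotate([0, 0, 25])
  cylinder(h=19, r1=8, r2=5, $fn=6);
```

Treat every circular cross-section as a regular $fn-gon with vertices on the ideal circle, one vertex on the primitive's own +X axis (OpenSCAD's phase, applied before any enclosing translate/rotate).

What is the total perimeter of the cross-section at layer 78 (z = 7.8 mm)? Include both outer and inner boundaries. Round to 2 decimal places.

40.61 mm

At z = 7.8 mm: the cone contributes a regular 6-gon of circumradius 6.768 (interpolated between r1=8 and r2=5 at t=0.411) (perimeter = 2·6·6.768·sin(180°/6) = 40.61 mm); (rotated 25° about Z; rotation is an isometry so areas/perimeters/island counts are preserved). Overall, the cross-section is a single solid region. Total boundary length (outer) = 40.61 mm.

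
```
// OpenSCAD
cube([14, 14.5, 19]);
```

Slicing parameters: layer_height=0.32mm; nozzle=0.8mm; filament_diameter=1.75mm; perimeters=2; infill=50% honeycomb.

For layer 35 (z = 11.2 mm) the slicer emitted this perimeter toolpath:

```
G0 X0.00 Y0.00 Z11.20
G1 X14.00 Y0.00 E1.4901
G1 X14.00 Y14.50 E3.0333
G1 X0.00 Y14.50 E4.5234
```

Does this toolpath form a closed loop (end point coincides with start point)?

no

Start point (G0): (0.00, 0.00). End point (last G1): the path does not return to the start — open.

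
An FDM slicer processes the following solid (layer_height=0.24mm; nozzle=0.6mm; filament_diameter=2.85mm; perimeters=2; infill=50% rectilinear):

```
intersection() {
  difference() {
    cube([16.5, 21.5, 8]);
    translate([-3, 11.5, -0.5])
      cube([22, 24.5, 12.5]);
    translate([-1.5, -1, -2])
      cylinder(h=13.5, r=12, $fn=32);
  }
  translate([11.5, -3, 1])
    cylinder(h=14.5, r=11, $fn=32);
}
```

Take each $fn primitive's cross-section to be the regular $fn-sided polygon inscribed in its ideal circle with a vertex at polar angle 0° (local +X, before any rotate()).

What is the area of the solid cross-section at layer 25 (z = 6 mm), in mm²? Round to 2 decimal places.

At z = 6 mm: the cube is present — its section is the full 16.5×21.5 rectangle (area 354.75 mm²); the 22×24.5 cube at (-3, 11.5) contributes its full rectangle (area 539.00 mm²); the cylinder at (-1.5, -1): section is a regular 32-gon, circumradius r=12 (area = (32/2)·12.000²·sin(360°/32) = 449.49 mm²); Subtracting the remaining from the first: starting from the 16.5×21.5 cube (354.75 mm²), the 22×24.5 cube at (-3, 11.5) partially overlaps it — only the 165.00 mm² overlap (of its 539.00 mm²) is removed, clipping the outline; the r=12 cylinder at (-1.5, -1) partially overlaps it — only the 84.03 mm² overlap (of its 449.49 mm²) is removed, clipping the outline — area = 105.72 mm²; the cylinder at (11.5, -3): section is a regular 32-gon, circumradius r=11 (area = (32/2)·11.000²·sin(360°/32) = 377.69 mm²); After intersecting: the r=11 cylinder at (11.5, -3) partially overlaps that combined region; clipping to the common part keeps 55.74 mm² — area = 55.74 mm². Overall, the cross-section is a single solid region. Net area = 55.74 mm².

55.74 mm²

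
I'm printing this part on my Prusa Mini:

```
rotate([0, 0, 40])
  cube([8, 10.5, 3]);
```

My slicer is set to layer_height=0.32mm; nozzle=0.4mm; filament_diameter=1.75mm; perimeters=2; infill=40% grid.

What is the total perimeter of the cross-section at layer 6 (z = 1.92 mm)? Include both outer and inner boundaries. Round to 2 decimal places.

At z = 1.92 mm: the cube is present — its section is the full 8×10.5 rectangle (perimeter 37.00 mm); (rotated 40° about Z; rotation is an isometry so areas/perimeters/island counts are preserved). Overall, the cross-section is a single solid region. Total boundary length (outer) = 37.00 mm.

37.00 mm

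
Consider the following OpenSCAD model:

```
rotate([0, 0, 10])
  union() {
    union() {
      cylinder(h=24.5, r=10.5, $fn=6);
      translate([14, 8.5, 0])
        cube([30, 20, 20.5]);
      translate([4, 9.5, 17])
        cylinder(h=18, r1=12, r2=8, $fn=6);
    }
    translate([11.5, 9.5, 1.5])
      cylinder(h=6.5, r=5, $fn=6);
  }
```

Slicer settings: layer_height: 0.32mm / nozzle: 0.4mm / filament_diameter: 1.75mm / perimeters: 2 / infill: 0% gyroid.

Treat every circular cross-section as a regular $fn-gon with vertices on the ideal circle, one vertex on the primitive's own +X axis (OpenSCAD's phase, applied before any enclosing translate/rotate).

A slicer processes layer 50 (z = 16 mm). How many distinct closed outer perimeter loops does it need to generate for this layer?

2

At z = 16 mm: the r=10.5 cylinder gives a regular 6-gon of circumradius 10.5 (constant along its height); the 30×20 cube at (14, 8.5) contributes its full rectangle; the cone at (4, 9.5) does not reach this height (z outside [17, 35]); Combining (union): the 2 present regions are separate (no shared area or edge), so areas and boundary lengths simply add and each stays a separate island — 2 connected regions; the cylinder at (11.5, 9.5) is not intersected at this z (z outside [1.5, 8]); Taking the union: only the result so far is present, so the union is just that shape — 2 connected regions; (rotated 10° about Z; rotation is an isometry so areas/perimeters/island counts are preserved). The result has 2 disconnected regions.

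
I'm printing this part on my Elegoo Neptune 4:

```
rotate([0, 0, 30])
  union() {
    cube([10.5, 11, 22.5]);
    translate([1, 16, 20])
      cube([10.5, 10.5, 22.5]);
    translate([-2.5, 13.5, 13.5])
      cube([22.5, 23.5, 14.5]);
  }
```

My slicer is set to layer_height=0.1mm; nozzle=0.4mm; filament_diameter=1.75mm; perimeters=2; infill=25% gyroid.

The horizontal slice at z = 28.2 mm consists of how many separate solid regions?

1

At z = 28.2 mm: the cube is not intersected at this z (z outside [0, 22.5]); the 10.5×10.5 cube at (1, 16) contributes its full rectangle; the cube at (-2.5, 13.5) does not reach this height (z outside [13.5, 28]); Taking the union: only the 10.5×10.5 cube at (1, 16) is present, so the union is just that shape — 1 connected region; (rotated 30° about Z; rotation is an isometry so areas/perimeters/island counts are preserved). The result has 1 disconnected region.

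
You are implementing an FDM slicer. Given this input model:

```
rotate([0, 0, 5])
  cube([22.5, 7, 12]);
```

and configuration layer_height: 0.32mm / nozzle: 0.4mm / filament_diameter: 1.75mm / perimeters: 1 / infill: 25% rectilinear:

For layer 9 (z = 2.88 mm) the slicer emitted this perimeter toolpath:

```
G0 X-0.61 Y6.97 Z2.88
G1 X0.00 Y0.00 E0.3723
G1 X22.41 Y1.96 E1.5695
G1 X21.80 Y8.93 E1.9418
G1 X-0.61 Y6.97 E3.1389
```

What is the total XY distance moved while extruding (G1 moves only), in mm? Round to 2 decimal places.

Sum the Euclidean lengths of each G1 segment: total = 58.98 mm.

58.98 mm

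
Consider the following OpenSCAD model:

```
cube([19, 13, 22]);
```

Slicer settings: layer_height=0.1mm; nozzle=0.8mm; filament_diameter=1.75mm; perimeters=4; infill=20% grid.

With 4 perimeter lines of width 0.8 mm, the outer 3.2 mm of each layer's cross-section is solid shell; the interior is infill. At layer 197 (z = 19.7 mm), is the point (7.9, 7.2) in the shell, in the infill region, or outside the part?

At z = 19.7 mm: the 19×13 cube contributes its full rectangle. Overall, the cross-section is a single solid region. The nearest boundary edge runs (19.00, 13.00)→(0.00, 13.00); distance from the point to it = 5.80 mm. The point is inside the cross-section and 5.80 mm from the nearest boundary — more than the 3.2 mm shell width (4 × 0.8), so it's in the infill interior.

infill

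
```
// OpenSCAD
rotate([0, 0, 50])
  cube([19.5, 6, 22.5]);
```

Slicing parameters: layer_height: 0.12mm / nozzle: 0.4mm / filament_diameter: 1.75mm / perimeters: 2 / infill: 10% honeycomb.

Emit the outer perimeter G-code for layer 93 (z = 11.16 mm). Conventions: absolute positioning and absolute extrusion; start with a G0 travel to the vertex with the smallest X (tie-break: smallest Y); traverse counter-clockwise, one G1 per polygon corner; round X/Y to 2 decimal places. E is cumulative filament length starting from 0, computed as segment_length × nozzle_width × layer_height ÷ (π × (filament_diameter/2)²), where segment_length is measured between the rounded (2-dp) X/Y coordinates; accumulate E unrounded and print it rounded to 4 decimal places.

G0 X-4.60 Y3.86 Z11.16
G1 X0.00 Y0.00 E0.1198
G1 X12.53 Y14.94 E0.5090
G1 X7.94 Y18.79 E0.6285
G1 X-4.60 Y3.86 E1.0176

At z = 11.16 mm: the 19.5×6 cube contributes its full rectangle; (rotated 50° about Z; rotation is an isometry so areas/perimeters/island counts are preserved). The outline is a single polygon with 4 vertices. Extrusion per mm of travel: 0.4 × 0.12 / (π × 0.875²) = 0.019956. Accumulating E over each segment gives final E = 1.0176.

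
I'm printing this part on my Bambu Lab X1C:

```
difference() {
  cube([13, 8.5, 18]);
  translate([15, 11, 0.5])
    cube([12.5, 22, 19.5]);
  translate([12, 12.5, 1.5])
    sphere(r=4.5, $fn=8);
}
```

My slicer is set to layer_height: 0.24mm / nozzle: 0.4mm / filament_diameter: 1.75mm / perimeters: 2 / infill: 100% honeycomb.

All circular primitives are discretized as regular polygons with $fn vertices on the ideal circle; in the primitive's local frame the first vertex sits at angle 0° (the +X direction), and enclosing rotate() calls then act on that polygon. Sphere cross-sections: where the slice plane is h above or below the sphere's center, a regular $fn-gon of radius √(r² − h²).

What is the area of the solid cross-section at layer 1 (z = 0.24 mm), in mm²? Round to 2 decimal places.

At z = 0.24 mm: the cube (footprint 13×8.5) is included at this height (area 110.50 mm²); the cube at (15, 11) does not reach this height (z outside [0.5, 20]); the r=4.5 sphere at (12, 12.5) slices to a regular 8-gon of circumradius 4.320 (√(r²−h²) with h=1.26 from center) (area = (8/2)·4.320²·sin(360°/8) = 52.79 mm²); After the difference (first − rest): starting from the 13×8.5 cube (110.50 mm²), the r=4.5 sphere at (12, 12.5) partially overlaps it — only the 0.25 mm² overlap (of its 52.79 mm²) is removed, clipping the outline — area = 110.25 mm². Overall, the cross-section is a single solid region. Net area = 110.25 mm².

110.25 mm²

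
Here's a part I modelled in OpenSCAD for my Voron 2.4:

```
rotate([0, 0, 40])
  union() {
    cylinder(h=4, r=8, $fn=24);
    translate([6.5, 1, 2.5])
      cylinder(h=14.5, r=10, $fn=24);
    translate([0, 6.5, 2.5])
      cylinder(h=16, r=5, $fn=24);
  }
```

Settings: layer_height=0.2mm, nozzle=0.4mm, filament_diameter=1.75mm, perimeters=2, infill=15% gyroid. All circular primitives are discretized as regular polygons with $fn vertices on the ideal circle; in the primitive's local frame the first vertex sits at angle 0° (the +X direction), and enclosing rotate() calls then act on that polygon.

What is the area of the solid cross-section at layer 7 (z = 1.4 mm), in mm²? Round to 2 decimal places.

198.77 mm²

At z = 1.4 mm: the cylinder: section is a regular 24-gon, circumradius r=8 (area = (24/2)·8.000²·sin(360°/24) = 198.77 mm²); the cylinder at (6.5, 1) does not reach this height (z outside [2.5, 17]); the cylinder at (0, 6.5) is absent (z outside [2.5, 18.5]); Merging all regions: only the r=8 cylinder is present, so the union is just that shape — area = 198.77 mm²; (rotated 40° about Z; rotation is an isometry so areas/perimeters/island counts are preserved). Overall, the cross-section is a single solid region. Net area = 198.77 mm².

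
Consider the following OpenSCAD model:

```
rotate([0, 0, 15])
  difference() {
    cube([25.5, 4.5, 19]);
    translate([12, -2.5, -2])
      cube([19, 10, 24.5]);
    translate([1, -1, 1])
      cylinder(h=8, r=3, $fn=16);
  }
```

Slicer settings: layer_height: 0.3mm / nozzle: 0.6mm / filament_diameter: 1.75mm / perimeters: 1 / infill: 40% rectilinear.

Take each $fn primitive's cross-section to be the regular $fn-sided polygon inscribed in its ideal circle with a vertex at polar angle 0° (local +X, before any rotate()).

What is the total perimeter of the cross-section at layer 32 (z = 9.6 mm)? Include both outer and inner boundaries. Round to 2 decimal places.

At z = 9.6 mm: the cube (footprint 25.5×4.5) is included at this height (perimeter 60.00 mm); the cube at (12, -2.5) (footprint 19×10) is included at this height (perimeter 58.00 mm); the cylinder at (1, -1) is absent (z outside [1, 9]); After the difference (first − rest): starting from the 25.5×4.5 cube, the 19×10 cube at (12, -2.5) partially overlaps it — only the 60.75 mm² overlap (of its 190.00 mm²) is removed, clipping the outline — boundary = 33.00 mm; (rotated 15° about Z; rotation is an isometry so areas/perimeters/island counts are preserved). Overall, the cross-section is a single solid region. Total boundary length (outer) = 33.00 mm.

33.00 mm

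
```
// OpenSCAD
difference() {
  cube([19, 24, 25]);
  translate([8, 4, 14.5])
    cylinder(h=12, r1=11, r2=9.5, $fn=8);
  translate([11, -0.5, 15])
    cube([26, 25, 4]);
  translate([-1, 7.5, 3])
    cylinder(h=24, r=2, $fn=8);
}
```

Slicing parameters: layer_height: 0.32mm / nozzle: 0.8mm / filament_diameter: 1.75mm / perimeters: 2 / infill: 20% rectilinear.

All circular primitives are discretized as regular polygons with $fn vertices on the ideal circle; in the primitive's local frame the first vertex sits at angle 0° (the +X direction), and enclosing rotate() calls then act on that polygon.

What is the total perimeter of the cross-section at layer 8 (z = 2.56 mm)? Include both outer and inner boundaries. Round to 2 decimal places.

At z = 2.56 mm: the 19×24 cube contributes its full rectangle (perimeter 86.00 mm); the cone at (8, 4) is absent (z outside [14.5, 26.5]); the cube at (11, -0.5) is absent (z outside [15, 19]); the cylinder at (-1, 7.5) is absent (z outside [3, 27]); Taking the first minus the rest: none of the subtracted shapes is present at this height, so the 19×24 cube is unchanged — boundary = 86.00 mm. Overall, the cross-section is a single solid region. Total boundary length (outer) = 86.00 mm.

86.00 mm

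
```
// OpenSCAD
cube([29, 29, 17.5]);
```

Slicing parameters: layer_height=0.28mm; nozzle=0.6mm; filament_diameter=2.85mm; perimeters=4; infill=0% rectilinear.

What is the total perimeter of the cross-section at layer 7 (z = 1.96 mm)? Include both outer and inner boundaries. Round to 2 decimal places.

116.00 mm

At z = 1.96 mm: the cube is present — its section is the full 29×29 rectangle (perimeter 116.00 mm). Overall, the cross-section is a single solid region. Total boundary length (outer) = 116.00 mm.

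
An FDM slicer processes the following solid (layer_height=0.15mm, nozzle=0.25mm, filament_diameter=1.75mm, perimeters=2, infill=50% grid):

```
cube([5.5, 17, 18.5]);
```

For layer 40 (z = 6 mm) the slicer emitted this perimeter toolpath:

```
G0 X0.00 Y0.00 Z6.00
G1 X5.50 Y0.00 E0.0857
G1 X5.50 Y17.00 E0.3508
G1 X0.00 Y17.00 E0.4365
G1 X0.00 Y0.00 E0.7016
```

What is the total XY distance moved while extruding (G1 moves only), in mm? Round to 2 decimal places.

45.00 mm

Sum the Euclidean lengths of each G1 segment: total = 45.00 mm.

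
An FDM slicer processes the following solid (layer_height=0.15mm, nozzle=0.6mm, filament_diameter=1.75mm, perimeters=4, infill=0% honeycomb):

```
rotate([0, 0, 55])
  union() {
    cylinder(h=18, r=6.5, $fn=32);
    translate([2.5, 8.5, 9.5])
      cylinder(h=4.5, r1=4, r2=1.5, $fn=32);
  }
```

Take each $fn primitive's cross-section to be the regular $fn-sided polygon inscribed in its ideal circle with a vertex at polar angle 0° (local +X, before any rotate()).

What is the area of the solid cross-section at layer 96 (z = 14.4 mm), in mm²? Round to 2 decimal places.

131.88 mm²

At z = 14.4 mm: the r=6.5 cylinder gives a regular 32-gon of circumradius 6.5 (constant along its height) (area = (32/2)·6.500²·sin(360°/32) = 131.88 mm²); the cone at (2.5, 8.5) does not reach this height (z outside [9.5, 14]); Taking the union: only the r=6.5 cylinder is present, so the union is just that shape — area = 131.88 mm²; (whole slice rotated 55° about Z — lengths, areas and connectivity unchanged). Overall, the cross-section is a single solid region. Net area = 131.88 mm².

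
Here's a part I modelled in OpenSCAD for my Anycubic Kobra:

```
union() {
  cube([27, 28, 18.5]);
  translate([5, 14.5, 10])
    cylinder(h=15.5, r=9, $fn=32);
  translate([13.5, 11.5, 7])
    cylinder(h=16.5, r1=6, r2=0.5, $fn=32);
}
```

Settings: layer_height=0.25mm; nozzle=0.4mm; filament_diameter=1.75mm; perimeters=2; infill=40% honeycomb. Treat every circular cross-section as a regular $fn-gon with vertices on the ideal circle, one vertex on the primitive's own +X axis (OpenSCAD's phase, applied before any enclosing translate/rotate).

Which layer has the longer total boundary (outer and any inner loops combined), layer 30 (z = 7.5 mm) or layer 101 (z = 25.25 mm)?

Layer 30 (z = 7.5): the 27×28 cube contributes its full rectangle (perimeter 110.00 mm); the cylinder at (5, 14.5) is absent (z outside [10, 25.5]); the cone at (13.5, 11.5) (r1=6→r2=0.5) has section circumradius 5.833 here — a regular 32-gon (perimeter = 2·32·5.833·sin(180°/32) = 36.59 mm); Taking the union: the cone at (13.5, 11.5) lies entirely inside the 27×28 cube, so the union is just the 27×28 cube — boundary = 110.00 mm. So its perimeter = 110.00 mm. Layer 101 (z = 25.25): the cube does not reach this height (z outside [0, 18.5]); the cylinder at (5, 14.5): section is a regular 32-gon, circumradius r=9 (perimeter = 2·32·9.000·sin(180°/32) = 56.46 mm); the cone at (13.5, 11.5) is absent (z outside [7, 23.5]); Merging all regions: only the r=9 cylinder at (5, 14.5) is present, so the union is just that shape — boundary = 56.46 mm. So its perimeter = 56.46 mm. Layer 30 is larger (110.00 vs 56.46 mm).

layer 30 (z = 7.5 mm)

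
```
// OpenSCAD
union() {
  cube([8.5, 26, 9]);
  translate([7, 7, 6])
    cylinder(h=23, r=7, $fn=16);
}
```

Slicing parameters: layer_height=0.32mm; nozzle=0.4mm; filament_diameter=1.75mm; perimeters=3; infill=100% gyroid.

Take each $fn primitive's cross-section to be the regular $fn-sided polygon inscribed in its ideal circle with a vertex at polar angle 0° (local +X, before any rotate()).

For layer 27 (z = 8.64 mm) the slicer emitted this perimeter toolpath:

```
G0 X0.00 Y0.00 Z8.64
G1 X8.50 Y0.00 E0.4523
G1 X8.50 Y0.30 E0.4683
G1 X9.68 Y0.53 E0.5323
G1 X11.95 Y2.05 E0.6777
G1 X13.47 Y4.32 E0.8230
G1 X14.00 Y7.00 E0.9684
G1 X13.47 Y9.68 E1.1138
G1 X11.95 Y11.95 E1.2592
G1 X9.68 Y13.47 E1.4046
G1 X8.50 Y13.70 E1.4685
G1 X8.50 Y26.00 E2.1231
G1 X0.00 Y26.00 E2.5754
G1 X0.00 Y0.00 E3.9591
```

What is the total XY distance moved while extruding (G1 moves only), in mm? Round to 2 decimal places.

74.40 mm

Sum the Euclidean lengths of each G1 segment: total = 74.40 mm.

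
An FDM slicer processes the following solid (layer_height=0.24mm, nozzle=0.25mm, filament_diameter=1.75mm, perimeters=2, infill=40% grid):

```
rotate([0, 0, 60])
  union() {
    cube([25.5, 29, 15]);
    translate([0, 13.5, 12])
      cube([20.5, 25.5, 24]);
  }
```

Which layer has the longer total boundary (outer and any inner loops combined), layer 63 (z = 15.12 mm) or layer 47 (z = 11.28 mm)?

Layer 63 (z = 15.12): the cube is not intersected at this z (z outside [0, 15]); the cube at (0, 13.5) (footprint 20.5×25.5) is included at this height (perimeter 92.00 mm); Taking the union: only the 20.5×25.5 cube at (0, 13.5) is present, so the union is just that shape — boundary = 92.00 mm; (rotated 60° about Z; rotation is an isometry so areas/perimeters/island counts are preserved). So its perimeter = 92.00 mm. Layer 47 (z = 11.28): the 25.5×29 cube contributes its full rectangle (perimeter 109.00 mm); the cube at (0, 13.5) is not intersected at this z (z outside [12, 36]); Taking the union: only the 25.5×29 cube is present, so the union is just that shape — boundary = 109.00 mm; (rotated 60° about Z; rotation is an isometry so areas/perimeters/island counts are preserved). So its perimeter = 109.00 mm. Layer 47 is larger (109.00 vs 92.00 mm).

layer 47 (z = 11.28 mm)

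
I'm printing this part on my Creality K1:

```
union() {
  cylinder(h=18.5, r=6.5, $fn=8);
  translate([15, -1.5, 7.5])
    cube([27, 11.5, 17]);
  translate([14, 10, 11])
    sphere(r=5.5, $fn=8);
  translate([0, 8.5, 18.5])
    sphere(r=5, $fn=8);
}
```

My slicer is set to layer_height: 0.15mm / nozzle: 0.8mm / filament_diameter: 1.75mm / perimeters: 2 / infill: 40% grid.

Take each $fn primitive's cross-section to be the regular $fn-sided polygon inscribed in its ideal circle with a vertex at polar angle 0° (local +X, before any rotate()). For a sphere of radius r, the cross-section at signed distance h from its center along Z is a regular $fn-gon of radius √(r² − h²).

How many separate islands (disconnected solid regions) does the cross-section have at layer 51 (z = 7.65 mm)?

2

At z = 7.65 mm: the cylinder: section is a regular 8-gon, circumradius r=6.5; the cube at (15, -1.5) (footprint 27×11.5) is included at this height; the sphere at (14, 10): section is a regular 8-gon, circumradius = √(r²−h²) = √(5.5²−3.35²) = 4.362; the sphere at (0, 8.5) does not reach this height (|z−center|=10.850 > r=5); Taking the union: the regions partially overlap (shared area 9.30 mm²), so overlapping operands fuse into one piece — 2 connected regions. Overall, the cross-section has 2 separate islands. Island count = 2.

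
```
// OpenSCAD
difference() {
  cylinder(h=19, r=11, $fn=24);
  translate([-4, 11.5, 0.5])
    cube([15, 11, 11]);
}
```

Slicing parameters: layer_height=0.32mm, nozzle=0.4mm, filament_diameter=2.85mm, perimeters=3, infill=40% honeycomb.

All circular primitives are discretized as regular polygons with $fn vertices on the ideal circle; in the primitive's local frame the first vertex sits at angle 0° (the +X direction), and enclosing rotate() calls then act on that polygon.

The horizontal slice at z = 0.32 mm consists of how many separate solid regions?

1

At z = 0.32 mm: the r=11 cylinder gives a regular 24-gon of circumradius 11 (constant along its height); the cube at (-4, 11.5) does not reach this height (z outside [0.5, 11.5]); Taking the first minus the rest: none of the subtracted shapes is present at this height, so the r=11 cylinder is unchanged — 1 connected region. The result has 1 disconnected region.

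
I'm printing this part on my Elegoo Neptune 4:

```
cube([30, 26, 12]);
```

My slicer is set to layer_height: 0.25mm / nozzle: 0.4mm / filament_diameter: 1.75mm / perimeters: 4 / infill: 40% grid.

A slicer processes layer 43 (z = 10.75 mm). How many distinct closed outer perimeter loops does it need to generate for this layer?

1

At z = 10.75 mm: the cube is present — its section is the full 30×26 rectangle. The result has 1 disconnected region.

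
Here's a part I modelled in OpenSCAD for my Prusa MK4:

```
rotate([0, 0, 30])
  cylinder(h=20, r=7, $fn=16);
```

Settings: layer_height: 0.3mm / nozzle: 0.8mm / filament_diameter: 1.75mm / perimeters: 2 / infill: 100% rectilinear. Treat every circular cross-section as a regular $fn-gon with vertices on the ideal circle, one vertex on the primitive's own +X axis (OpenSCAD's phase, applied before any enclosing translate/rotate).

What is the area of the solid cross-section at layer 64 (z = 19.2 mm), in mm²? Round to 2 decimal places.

At z = 19.2 mm: the r=7 cylinder contributes a regular 16-gon of circumradius 7 (area = (16/2)·7.000²·sin(360°/16) = 150.01 mm²); (whole slice rotated 30° about Z — lengths, areas and connectivity unchanged). Overall, the cross-section is a single solid region. Net area = 150.01 mm².

150.01 mm²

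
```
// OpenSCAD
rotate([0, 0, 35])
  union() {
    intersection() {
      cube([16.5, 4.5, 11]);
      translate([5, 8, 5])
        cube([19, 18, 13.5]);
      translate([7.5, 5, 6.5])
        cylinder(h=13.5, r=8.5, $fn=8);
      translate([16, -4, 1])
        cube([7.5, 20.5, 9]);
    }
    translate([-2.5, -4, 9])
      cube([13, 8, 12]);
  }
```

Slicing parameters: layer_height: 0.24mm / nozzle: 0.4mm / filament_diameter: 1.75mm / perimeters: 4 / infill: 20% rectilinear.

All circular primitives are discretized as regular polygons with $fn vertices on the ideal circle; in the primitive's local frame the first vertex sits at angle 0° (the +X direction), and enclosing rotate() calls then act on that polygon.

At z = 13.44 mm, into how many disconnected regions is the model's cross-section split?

At z = 13.44 mm: the cube is absent (z outside [0, 11]); the cube at (5, 8) (footprint 19×18) is included at this height; the r=8.5 cylinder at (7.5, 5) contributes a regular 8-gon of circumradius 8.5; the cube at (16, -4) does not reach this height (z outside [1, 10]); Taking the intersection: at least one operand is absent at this height, so nothing remains; the 13×8 cube at (-2.5, -4) contributes its full rectangle; Combining (union): only the 13×8 cube at (-2.5, -4) is present, so the union is just that shape — 1 connected region; (whole slice rotated 35° about Z — lengths, areas and connectivity unchanged). The result has 1 disconnected region.

1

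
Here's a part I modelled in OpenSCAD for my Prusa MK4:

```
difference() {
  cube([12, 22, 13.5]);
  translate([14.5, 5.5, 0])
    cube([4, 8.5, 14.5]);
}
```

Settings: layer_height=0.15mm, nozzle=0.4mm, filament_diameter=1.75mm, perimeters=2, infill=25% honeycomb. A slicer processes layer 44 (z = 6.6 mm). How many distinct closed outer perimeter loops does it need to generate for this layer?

At z = 6.6 mm: the cube is present — its section is the full 12×22 rectangle; the 4×8.5 cube at (14.5, 5.5) contributes its full rectangle; After the difference (first − rest): starting from the 12×22 cube, the 4×8.5 cube at (14.5, 5.5) misses the remaining region (no effect) — 1 connected region. The result has 1 disconnected region.

1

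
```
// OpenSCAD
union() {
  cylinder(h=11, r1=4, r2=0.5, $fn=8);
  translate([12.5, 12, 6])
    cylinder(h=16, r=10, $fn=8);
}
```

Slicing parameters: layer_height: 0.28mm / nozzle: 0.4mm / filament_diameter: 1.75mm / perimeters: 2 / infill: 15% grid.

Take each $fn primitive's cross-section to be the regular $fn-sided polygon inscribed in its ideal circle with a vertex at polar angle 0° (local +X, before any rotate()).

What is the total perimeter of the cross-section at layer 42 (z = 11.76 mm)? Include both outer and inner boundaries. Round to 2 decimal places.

61.23 mm

At z = 11.76 mm: the cone is absent (z outside [0, 11]); the r=10 cylinder at (12.5, 12) gives a regular 8-gon of circumradius 10 (constant along its height) (perimeter = 2·8·10.000·sin(180°/8) = 61.23 mm); Combining (union): only the r=10 cylinder at (12.5, 12) is present, so the union is just that shape — boundary = 61.23 mm. Overall, the cross-section is a single solid region. Total boundary length (outer) = 61.23 mm.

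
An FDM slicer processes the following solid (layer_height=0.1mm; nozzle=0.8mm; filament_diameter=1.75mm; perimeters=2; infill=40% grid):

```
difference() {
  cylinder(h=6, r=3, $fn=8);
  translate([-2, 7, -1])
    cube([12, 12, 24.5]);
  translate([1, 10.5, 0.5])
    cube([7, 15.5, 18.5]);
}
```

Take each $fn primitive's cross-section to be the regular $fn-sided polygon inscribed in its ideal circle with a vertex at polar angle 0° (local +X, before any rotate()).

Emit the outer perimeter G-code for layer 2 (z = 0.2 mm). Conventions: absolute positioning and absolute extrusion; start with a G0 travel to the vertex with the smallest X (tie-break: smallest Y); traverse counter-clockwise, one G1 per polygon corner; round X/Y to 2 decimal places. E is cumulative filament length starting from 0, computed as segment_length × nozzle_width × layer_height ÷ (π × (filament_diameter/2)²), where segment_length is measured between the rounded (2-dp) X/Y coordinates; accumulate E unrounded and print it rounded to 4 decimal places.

At z = 0.2 mm: the r=3 cylinder contributes a regular 8-gon of circumradius 3; the 12×12 cube at (-2, 7) contributes its full rectangle; the cube at (1, 10.5) does not reach this height (z outside [0.5, 19]); Taking the first minus the rest: starting from the r=3 cylinder, the 12×12 cube at (-2, 7) misses the remaining region (no effect) — 1 connected region. The outline is a single polygon with 8 vertices. Extrusion per mm of travel: 0.8 × 0.1 / (π × 0.875²) = 0.033260. Accumulating E over each segment gives final E = 0.6108.

G0 X-3.00 Y0.00 Z0.20
G1 X-2.12 Y-2.12 E0.0763
G1 X0.00 Y-3.00 E0.1527
G1 X2.12 Y-2.12 E0.2290
G1 X3.00 Y0.00 E0.3054
G1 X2.12 Y2.12 E0.3817
G1 X0.00 Y3.00 E0.4581
G1 X-2.12 Y2.12 E0.5344
G1 X-3.00 Y0.00 E0.6108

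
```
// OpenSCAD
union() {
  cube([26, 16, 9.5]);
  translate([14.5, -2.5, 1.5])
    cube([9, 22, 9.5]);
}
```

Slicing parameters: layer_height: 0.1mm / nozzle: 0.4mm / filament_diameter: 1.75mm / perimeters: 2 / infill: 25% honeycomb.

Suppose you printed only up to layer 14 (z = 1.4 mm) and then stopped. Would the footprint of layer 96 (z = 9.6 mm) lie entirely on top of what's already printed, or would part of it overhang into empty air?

Compare the two slices. At z = 1.4: the cube is present — its section is the full 26×16 rectangle (area 416.00 mm²); the cube at (14.5, -2.5) is not intersected at this z (z outside [1.5, 11]); Combining (union): only the 26×16 cube is present, so the union is just that shape — area = 416.00 mm². At z = 9.6: the cube is not intersected at this z (z outside [0, 9.5]); the 9×22 cube at (14.5, -2.5) contributes its full rectangle (area 198.00 mm²); Combining (union): only the 9×22 cube at (14.5, -2.5) is present, so the union is just that shape — area = 198.00 mm². Checking containment: at z = 9.6 the cross-section extends beyond the z = 1.4 cross-section by about 54.00 mm².

part overhangs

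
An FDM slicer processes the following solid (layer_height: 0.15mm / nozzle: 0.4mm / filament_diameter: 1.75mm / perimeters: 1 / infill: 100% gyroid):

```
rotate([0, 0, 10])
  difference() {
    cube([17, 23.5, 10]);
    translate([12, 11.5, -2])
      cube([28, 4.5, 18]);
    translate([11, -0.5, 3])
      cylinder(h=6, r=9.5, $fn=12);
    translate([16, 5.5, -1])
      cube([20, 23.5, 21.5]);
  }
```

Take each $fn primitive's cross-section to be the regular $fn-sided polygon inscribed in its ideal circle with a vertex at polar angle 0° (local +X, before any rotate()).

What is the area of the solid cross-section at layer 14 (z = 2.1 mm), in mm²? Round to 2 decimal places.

At z = 2.1 mm: the cube (footprint 17×23.5) is included at this height (area 399.50 mm²); the 28×4.5 cube at (12, 11.5) contributes its full rectangle (area 126.00 mm²); the cylinder at (11, -0.5) is not intersected at this z (z outside [3, 9]); the cube at (16, 5.5) (footprint 20×23.5) is included at this height (area 470.00 mm²); Taking the first minus the rest: starting from the 17×23.5 cube (399.50 mm²), the 28×4.5 cube at (12, 11.5) partially overlaps it — only the 22.50 mm² overlap (of its 126.00 mm²) is removed, clipping the outline; the 20×23.5 cube at (16, 5.5) partially overlaps it — only the 13.50 mm² overlap (of its 470.00 mm²) is removed, clipping the outline — area = 363.50 mm²; (whole slice rotated 10° about Z — lengths, areas and connectivity unchanged). Overall, the cross-section is a single solid region. Net area = 363.50 mm².

363.50 mm²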